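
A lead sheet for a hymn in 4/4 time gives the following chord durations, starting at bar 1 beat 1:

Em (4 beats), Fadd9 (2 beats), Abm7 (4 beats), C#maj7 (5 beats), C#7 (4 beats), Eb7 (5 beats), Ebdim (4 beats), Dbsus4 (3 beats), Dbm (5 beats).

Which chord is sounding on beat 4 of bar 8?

Dbm

Beat 4 of bar 8 is beat (8−1)×4 + 4 = 32 overall.
Running totals: Em ends at 4, Fadd9 ends at 6, Abm7 ends at 10, C#maj7 ends at 15, C#7 ends at 19, Eb7 ends at 24, Ebdim ends at 28, Dbsus4 ends at 31, Dbm ends at 36.
Beat 32 falls within Dbm.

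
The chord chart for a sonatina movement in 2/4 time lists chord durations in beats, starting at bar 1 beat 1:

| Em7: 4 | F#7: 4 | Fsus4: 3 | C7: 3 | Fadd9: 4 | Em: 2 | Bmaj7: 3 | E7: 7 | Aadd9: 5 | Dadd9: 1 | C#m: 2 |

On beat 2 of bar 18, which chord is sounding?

Beat 2 of bar 18 is beat (18−1)×2 + 2 = 36 overall.
Running totals: Em7 ends at 4, F#7 ends at 8, Fsus4 ends at 11, C7 ends at 14, Fadd9 ends at 18, Em ends at 20, Bmaj7 ends at 23, E7 ends at 30, Aadd9 ends at 35, Dadd9 ends at 36.
Beat 36 falls within Dadd9.

Dadd9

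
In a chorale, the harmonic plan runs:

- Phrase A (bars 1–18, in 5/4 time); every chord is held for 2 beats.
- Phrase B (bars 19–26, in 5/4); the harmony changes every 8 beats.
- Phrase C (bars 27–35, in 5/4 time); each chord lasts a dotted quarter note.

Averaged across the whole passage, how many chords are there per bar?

A: 18 × 5 = 90 beats ÷ 2 = 45 chords.
B: 8 × 5 = 40 beats ÷ 8 = 5 chords.
C: 9 × 5 = 45 beats ÷ 1.5 = 30 chords.
Overall: 80 chords over 35 bars → 80/35 = 16/7 chords per bar.

16/7 chords per bar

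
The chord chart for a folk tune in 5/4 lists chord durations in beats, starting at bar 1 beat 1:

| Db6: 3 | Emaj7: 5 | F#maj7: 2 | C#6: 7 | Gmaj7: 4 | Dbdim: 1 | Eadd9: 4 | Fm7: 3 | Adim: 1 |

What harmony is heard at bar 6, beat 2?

Fm7

Beat 2 of bar 6 is beat (6−1)×5 + 2 = 27 overall.
Running totals: Db6 ends at 3, Emaj7 ends at 8, F#maj7 ends at 10, C#6 ends at 17, Gmaj7 ends at 21, Dbdim ends at 22, Eadd9 ends at 26, Fm7 ends at 29.
Beat 27 falls within Fm7.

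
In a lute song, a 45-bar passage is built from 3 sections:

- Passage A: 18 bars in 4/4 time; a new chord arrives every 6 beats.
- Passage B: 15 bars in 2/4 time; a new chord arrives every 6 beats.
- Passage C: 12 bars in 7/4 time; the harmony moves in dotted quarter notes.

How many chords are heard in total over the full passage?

73 chords

A: 18 bars × 4 beats = 72 beats; 6 beats/chord → 12 chords.
B: 15 bars × 2 beats = 30 beats; 6 beats/chord → 5 chords.
C: 12 bars × 7 beats = 84 beats; 1.5 beats/chord → 56 chords.
Total: 12 + 5 + 56 = 73.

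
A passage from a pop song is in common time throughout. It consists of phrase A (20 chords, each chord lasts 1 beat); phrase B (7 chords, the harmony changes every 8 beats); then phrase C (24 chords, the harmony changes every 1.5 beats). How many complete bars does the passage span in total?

28 bars

A: 20 × 1 = 20 beats = 5 bars.
B: 7 × 8 = 56 beats = 14 bars.
C: 24 × 1.5 = 36 beats = 9 bars.
Total: 5 + 14 + 9 = 28 bars.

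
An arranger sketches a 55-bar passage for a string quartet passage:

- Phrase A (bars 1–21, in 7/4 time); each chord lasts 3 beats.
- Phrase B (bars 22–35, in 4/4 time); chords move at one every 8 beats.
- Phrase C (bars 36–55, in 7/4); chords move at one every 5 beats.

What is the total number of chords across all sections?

84 chords

A: 21 bars × 7 beats = 147 beats; 3 beats/chord → 49 chords.
B: 14 bars × 4 beats = 56 beats; 8 beats/chord → 7 chords.
C: 20 bars × 7 beats = 140 beats; 5 beats/chord → 28 chords.
Total: 49 + 7 + 28 = 84.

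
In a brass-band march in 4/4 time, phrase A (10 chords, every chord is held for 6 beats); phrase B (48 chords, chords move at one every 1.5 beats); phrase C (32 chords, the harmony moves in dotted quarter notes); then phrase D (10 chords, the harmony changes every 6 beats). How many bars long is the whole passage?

A: 10 × 6 = 60 beats = 15 bars.
B: 48 × 1.5 = 72 beats = 18 bars.
C: 32 × 1.5 = 48 beats = 12 bars.
D: 10 × 6 = 60 beats = 15 bars.
Total: 15 + 18 + 12 + 15 = 60 bars.

60 bars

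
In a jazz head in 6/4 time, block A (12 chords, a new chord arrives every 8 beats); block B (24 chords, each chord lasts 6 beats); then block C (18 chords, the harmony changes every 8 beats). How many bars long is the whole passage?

64 bars

A: 12 × 8 = 96 beats = 16 bars.
B: 24 × 6 = 144 beats = 24 bars.
C: 18 × 8 = 144 beats = 24 bars.
Total: 16 + 24 + 24 = 64 bars.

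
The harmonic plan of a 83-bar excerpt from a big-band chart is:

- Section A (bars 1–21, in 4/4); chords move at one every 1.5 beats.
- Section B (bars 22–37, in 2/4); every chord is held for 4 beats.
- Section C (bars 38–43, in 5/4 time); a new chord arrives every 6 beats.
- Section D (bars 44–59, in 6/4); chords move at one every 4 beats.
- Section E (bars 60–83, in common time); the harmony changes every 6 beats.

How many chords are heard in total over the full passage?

109 chords

A has 84 beats and chords last 1.5 each, so 56 chords.
B has 32 beats and chords last 4 each, so 8 chords.
C has 30 beats and chords last 6 each, so 5 chords.
D has 96 beats and chords last 4 each, so 24 chords.
E has 96 beats and chords last 6 each, so 16 chords.
Total: 56 + 8 + 5 + 24 + 16 = 109.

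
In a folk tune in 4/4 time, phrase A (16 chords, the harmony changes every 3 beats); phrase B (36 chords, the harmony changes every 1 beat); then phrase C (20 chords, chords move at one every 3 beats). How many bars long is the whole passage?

A: 16 × 3 = 48 beats = 12 bars.
B: 36 × 1 = 36 beats = 9 bars.
C: 20 × 3 = 60 beats = 15 bars.
Total: 12 + 9 + 15 = 36 bars.

36 bars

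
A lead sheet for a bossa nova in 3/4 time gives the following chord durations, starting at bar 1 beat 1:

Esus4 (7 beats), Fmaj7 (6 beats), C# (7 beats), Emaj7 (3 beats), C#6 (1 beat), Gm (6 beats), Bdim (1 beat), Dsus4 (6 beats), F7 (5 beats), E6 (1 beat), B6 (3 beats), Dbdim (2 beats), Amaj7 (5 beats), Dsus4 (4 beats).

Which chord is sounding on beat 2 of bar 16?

Beat 2 of bar 16 is beat (16−1)×3 + 2 = 47 overall.
Running totals: Esus4 ends at 7, Fmaj7 ends at 13, C# ends at 20, Emaj7 ends at 23, C#6 ends at 24, Gm ends at 30, Bdim ends at 31, Dsus4 ends at 37, F7 ends at 42, E6 ends at 43, B6 ends at 46, Dbdim ends at 48.
Beat 47 falls within Dbdim.

Dbdim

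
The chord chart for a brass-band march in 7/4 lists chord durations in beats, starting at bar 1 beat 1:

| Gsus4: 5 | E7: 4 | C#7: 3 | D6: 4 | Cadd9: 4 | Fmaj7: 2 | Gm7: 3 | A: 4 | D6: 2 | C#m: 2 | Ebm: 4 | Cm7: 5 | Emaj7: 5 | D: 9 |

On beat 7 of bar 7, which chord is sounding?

D

Beat 7 of bar 7 is beat (7−1)×7 + 7 = 49 overall.
Running totals: Gsus4 ends at 5, E7 ends at 9, C#7 ends at 12, D6 ends at 16, Cadd9 ends at 20, Fmaj7 ends at 22, Gm7 ends at 25, A ends at 29, D6 ends at 31, C#m ends at 33, Ebm ends at 37, Cm7 ends at 42, Emaj7 ends at 47, D ends at 56.
Beat 49 falls within D.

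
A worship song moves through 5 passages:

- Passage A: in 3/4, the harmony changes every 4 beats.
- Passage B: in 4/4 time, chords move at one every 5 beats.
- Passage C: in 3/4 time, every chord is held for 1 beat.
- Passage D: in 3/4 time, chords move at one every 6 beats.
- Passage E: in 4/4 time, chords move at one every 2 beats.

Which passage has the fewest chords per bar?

Passage D

A: 3 beats/bar ÷ 4 beats/chord = 0.75 chords/bar.
B: 4 beats/bar ÷ 5 beats/chord = 0.8 chords/bar.
C: 3 beats/bar ÷ 1 beat/chord = 3 chords/bar.
D: 3 beats/bar ÷ 6 beats/chord = 0.5 chords/bar.
E: 4 beats/bar ÷ 2 beats/chord = 2 chords/bar.
Slowest is D at 0.5 chords/bar.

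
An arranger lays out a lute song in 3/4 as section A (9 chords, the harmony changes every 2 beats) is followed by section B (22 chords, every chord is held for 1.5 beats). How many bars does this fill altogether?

A: 9 × 2 = 18 beats = 6 bars.
B: 22 × 1.5 = 33 beats = 11 bars.
Total: 6 + 11 = 17 bars.

17 bars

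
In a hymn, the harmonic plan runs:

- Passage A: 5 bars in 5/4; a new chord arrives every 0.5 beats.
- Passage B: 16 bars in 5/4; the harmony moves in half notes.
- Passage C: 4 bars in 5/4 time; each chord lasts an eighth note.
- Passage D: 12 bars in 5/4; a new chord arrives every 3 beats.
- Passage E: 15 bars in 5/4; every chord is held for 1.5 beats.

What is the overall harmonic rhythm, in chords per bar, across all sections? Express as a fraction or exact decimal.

A: 5 bars of 5 beats is 25 beats; at 0.5 beats each that's 50 chords.
B: 16 bars of 5 beats is 80 beats; at 2 beats each that's 40 chords.
C: 4 bars of 5 beats is 20 beats; at 0.5 beats each that's 40 chords.
D: 12 bars of 5 beats is 60 beats; at 3 beats each that's 20 chords.
E: 15 bars of 5 beats is 75 beats; at 1.5 beats each that's 50 chords.
Overall: 200 chords over 52 bars → 200/52 = 50/13 chords per bar.

50/13 chords per bar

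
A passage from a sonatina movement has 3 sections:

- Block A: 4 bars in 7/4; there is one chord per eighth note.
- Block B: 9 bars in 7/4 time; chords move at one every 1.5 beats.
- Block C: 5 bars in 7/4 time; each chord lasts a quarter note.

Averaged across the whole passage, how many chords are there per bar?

133/18 chords per bar

A: 4 × 7 = 28 beats ÷ 0.5 = 56 chords.
B: 9 × 7 = 63 beats ÷ 1.5 = 42 chords.
C: 5 × 7 = 35 beats ÷ 1 = 35 chords.
Overall: 133 chords over 18 bars → 133/18 = 133/18 chords per bar.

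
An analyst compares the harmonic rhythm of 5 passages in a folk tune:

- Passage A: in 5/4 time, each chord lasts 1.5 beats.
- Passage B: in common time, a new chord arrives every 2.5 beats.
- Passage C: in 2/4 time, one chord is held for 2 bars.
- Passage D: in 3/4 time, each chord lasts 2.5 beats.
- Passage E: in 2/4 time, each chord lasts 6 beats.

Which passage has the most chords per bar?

A: each chord is 1.5 beats in 5/4, so 10/3 per bar.
B: each chord is 2.5 beats in 4/4, so 1.6 per bar.
C: each chord is 4 beats in 2/4, so 0.5 per bar.
D: each chord is 2.5 beats in 3/4, so 1.2 per bar.
E: each chord is 6 beats in 2/4, so 1/3 per bar.
Fastest is A at 10/3 chords/bar.

Passage A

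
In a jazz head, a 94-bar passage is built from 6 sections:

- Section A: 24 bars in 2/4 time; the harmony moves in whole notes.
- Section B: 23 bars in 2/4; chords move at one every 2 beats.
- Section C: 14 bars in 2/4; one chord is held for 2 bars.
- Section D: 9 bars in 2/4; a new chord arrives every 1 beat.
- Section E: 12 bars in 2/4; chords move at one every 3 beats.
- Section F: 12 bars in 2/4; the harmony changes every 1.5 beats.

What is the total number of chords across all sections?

84 chords

A: 24 bars × 2 beats = 48 beats; 4 beats/chord → 12 chords.
B: 23 bars × 2 beats = 46 beats; 2 beats/chord → 23 chords.
C: 14 bars × 2 beats = 28 beats; 4 beats/chord → 7 chords.
D: 9 bars × 2 beats = 18 beats; 1 beat/chord → 18 chords.
E: 12 bars × 2 beats = 24 beats; 3 beats/chord → 8 chords.
F: 12 bars × 2 beats = 24 beats; 1.5 beats/chord → 16 chords.
Total: 12 + 23 + 7 + 18 + 8 + 16 = 84.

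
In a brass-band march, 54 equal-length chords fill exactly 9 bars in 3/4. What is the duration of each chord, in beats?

9 bars × 3 beats/bar = 27 beats total.
27 beats ÷ 54 chords = 0.5 beats per chord.
(That is an eighth note.)

0.5 beats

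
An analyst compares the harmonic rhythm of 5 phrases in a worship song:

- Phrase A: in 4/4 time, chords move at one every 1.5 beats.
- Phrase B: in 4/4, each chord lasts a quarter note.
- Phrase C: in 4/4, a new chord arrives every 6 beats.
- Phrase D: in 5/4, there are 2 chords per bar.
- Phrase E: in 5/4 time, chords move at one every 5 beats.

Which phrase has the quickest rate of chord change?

Phrase B

A: 4 beats/bar ÷ 1.5 beats/chord = 8/3 chords/bar.
B: 4 beats/bar ÷ 1 beat/chord = 4 chords/bar.
C: 4 beats/bar ÷ 6 beats/chord = 2/3 chords/bar.
D: 5 beats/bar ÷ 2.5 beats/chord = 2 chords/bar.
E: 5 beats/bar ÷ 5 beats/chord = 1 chord/bar.
Fastest is B at 4 chords/bar.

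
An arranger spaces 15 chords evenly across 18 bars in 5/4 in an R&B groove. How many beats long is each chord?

18 bars × 5 beats/bar = 90 beats total.
90 beats ÷ 15 chords = 6 beats per chord.

6 beats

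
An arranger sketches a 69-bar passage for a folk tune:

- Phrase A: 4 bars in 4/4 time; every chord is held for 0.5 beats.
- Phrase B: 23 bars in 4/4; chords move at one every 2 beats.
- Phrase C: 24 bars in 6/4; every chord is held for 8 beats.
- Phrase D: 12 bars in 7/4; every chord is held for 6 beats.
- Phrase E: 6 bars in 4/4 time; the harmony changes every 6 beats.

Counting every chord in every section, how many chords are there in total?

A has 16 beats and chords last 0.5 each, so 32 chords.
B has 92 beats and chords last 2 each, so 46 chords.
C has 144 beats and chords last 8 each, so 18 chords.
D has 84 beats and chords last 6 each, so 14 chords.
E has 24 beats and chords last 6 each, so 4 chords.
Total: 32 + 46 + 18 + 14 + 4 = 114.

114 chords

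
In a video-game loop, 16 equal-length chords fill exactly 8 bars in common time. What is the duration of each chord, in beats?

8 bars × 4 beats/bar = 32 beats total.
32 beats ÷ 16 chords = 2 beats per chord.
(That is a half note.)

2 beats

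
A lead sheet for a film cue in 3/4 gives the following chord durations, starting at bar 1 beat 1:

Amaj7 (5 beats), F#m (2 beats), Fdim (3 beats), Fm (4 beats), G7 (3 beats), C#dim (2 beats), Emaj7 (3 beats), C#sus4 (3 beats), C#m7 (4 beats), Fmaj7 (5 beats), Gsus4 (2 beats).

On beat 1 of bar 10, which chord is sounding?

C#m7

Beat 1 of bar 10 is beat (10−1)×3 + 1 = 28 overall.
Running totals: Amaj7 ends at 5, F#m ends at 7, Fdim ends at 10, Fm ends at 14, G7 ends at 17, C#dim ends at 19, Emaj7 ends at 22, C#sus4 ends at 25, C#m7 ends at 29.
Beat 28 falls within C#m7.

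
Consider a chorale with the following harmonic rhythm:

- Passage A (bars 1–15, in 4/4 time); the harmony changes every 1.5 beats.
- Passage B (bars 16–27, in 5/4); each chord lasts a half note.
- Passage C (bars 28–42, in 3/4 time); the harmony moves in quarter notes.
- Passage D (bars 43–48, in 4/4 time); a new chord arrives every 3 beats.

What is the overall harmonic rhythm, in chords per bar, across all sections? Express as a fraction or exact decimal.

A: 15 × 4 = 60 beats ÷ 1.5 = 40 chords.
B: 12 × 5 = 60 beats ÷ 2 = 30 chords.
C: 15 × 3 = 45 beats ÷ 1 = 45 chords.
D: 6 × 4 = 24 beats ÷ 3 = 8 chords.
Overall: 123 chords over 48 bars → 123/48 = 41/16 chords per bar.

41/16 chords per bar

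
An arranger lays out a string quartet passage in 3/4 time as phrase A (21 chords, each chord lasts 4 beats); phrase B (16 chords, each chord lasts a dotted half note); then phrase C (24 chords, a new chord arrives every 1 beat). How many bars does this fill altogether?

A: 21 × 4 = 84 beats = 28 bars.
B: 16 × 3 = 48 beats = 16 bars.
C: 24 × 1 = 24 beats = 8 bars.
Total: 28 + 16 + 8 = 52 bars.

52 bars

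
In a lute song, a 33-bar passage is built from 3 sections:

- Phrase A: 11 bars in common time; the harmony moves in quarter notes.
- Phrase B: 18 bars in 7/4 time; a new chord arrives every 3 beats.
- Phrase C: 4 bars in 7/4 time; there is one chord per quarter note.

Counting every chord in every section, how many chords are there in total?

A: 11 bars × 4 beats = 44 beats; 1 beat/chord → 44 chords.
B: 18 bars × 7 beats = 126 beats; 3 beats/chord → 42 chords.
C: 4 bars × 7 beats = 28 beats; 1 beat/chord → 28 chords.
Total: 44 + 42 + 28 = 114.

114 chords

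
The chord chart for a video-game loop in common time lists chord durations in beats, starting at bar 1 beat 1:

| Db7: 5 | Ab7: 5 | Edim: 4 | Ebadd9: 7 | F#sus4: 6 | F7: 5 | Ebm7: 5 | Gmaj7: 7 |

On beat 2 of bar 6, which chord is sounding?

Beat 2 of bar 6 is beat (6−1)×4 + 2 = 22 overall.
Running totals: Db7 ends at 5, Ab7 ends at 10, Edim ends at 14, Ebadd9 ends at 21, F#sus4 ends at 27.
Beat 22 falls within F#sus4.

F#sus4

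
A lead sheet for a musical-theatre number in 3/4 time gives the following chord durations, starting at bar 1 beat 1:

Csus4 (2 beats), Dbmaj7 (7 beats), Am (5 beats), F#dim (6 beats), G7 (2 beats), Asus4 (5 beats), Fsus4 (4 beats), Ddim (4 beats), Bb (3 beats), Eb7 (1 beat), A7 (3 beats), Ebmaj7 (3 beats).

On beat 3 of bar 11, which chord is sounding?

Ddim

Beat 3 of bar 11 is beat (11−1)×3 + 3 = 33 overall.
Running totals: Csus4 ends at 2, Dbmaj7 ends at 9, Am ends at 14, F#dim ends at 20, G7 ends at 22, Asus4 ends at 27, Fsus4 ends at 31, Ddim ends at 35.
Beat 33 falls within Ddim.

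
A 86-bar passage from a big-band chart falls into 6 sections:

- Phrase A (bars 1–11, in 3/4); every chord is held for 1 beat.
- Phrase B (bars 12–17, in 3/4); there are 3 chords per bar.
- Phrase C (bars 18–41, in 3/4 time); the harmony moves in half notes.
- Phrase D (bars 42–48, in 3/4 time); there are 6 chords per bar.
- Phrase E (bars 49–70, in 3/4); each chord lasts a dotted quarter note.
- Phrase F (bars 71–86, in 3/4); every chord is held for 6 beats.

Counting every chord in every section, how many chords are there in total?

181 chords

A: 11·3 = 33 beats, 33/1 = 33 chords.
B: 6·3 = 18 beats, 18/1 = 18 chords.
C: 24·3 = 72 beats, 72/2 = 36 chords.
D: 7·3 = 21 beats, 21/0.5 = 42 chords.
E: 22·3 = 66 beats, 66/1.5 = 44 chords.
F: 16·3 = 48 beats, 48/6 = 8 chords.
Total: 33 + 18 + 36 + 42 + 44 + 8 = 181.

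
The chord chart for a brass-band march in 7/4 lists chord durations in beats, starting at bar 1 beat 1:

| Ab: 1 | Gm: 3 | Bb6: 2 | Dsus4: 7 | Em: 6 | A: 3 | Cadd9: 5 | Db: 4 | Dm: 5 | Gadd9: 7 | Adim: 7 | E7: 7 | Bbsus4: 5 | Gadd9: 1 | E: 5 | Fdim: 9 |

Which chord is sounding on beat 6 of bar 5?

Beat 6 of bar 5 is beat (5−1)×7 + 6 = 34 overall.
Running totals: Ab ends at 1, Gm ends at 4, Bb6 ends at 6, Dsus4 ends at 13, Em ends at 19, A ends at 22, Cadd9 ends at 27, Db ends at 31, Dm ends at 36.
Beat 34 falls within Dm.

Dm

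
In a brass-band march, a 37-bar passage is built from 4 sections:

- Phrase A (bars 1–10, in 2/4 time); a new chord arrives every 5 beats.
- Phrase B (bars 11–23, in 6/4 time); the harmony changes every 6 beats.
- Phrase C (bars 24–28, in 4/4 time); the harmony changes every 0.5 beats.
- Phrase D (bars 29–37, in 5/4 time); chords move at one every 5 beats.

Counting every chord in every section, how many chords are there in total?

A: 10·2 = 20 beats, 20/5 = 4 chords.
B: 13·6 = 78 beats, 78/6 = 13 chords.
C: 5·4 = 20 beats, 20/0.5 = 40 chords.
D: 9·5 = 45 beats, 45/5 = 9 chords.
Total: 4 + 13 + 40 + 9 = 66.

66 chords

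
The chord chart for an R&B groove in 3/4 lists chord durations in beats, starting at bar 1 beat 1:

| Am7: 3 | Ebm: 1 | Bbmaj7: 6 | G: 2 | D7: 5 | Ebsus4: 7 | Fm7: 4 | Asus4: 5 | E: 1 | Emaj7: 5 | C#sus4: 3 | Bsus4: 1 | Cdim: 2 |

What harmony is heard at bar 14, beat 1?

Beat 1 of bar 14 is beat (14−1)×3 + 1 = 40 overall.
Running totals: Am7 ends at 3, Ebm ends at 4, Bbmaj7 ends at 10, G ends at 12, D7 ends at 17, Ebsus4 ends at 24, Fm7 ends at 28, Asus4 ends at 33, E ends at 34, Emaj7 ends at 39, C#sus4 ends at 42.
Beat 40 falls within C#sus4.

C#sus4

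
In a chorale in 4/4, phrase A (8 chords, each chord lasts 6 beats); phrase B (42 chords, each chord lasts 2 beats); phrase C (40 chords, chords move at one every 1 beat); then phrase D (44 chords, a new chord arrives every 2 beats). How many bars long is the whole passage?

A: 8 × 6 = 48 beats = 12 bars.
B: 42 × 2 = 84 beats = 21 bars.
C: 40 × 1 = 40 beats = 10 bars.
D: 44 × 2 = 88 beats = 22 bars.
Total: 12 + 21 + 10 + 22 = 65 bars.

65 bars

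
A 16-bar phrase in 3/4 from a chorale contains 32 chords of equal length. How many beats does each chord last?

16 bars × 3 beats/bar = 48 beats total.
48 beats ÷ 32 chords = 1.5 beats per chord.
(That is a dotted quarter note.)

1.5 beats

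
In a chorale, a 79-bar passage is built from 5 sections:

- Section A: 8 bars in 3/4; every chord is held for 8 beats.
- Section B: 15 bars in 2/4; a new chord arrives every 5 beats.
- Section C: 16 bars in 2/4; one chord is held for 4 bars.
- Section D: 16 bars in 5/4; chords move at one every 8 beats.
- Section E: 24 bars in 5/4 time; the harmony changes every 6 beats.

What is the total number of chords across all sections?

43 chords

A: 8·3 = 24 beats, 24/8 = 3 chords.
B: 15·2 = 30 beats, 30/5 = 6 chords.
C: 16·2 = 32 beats, 32/8 = 4 chords.
D: 16·5 = 80 beats, 80/8 = 10 chords.
E: 24·5 = 120 beats, 120/6 = 20 chords.
Total: 3 + 6 + 4 + 10 + 20 = 43.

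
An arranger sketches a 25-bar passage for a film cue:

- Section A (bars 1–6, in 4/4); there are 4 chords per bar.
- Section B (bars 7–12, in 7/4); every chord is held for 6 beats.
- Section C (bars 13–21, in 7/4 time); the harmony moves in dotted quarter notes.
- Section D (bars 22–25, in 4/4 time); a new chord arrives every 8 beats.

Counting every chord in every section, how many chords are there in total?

75 chords

A: 6·4 = 24 beats, 24/1 = 24 chords.
B: 6·7 = 42 beats, 42/6 = 7 chords.
C: 9·7 = 63 beats, 63/1.5 = 42 chords.
D: 4·4 = 16 beats, 16/8 = 2 chords.
Total: 24 + 7 + 42 + 2 = 75.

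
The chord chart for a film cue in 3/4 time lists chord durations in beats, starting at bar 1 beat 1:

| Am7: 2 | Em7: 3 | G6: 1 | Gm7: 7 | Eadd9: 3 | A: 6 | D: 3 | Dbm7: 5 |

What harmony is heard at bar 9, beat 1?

Beat 1 of bar 9 is beat (9−1)×3 + 1 = 25 overall.
Running totals: Am7 ends at 2, Em7 ends at 5, G6 ends at 6, Gm7 ends at 13, Eadd9 ends at 16, A ends at 22, D ends at 25.
Beat 25 falls within D.

D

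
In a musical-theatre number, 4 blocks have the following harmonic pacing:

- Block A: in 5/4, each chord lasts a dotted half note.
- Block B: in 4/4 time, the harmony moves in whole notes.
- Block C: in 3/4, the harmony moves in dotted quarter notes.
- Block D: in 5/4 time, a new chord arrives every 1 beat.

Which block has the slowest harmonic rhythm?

Block B

A: 5/3 = 5/3 chords/bar.
B: 4/4 = 1 chord/bar.
C: 3/1.5 = 2 chords/bar.
D: 5/1 = 5 chords/bar.
Slowest is B at 1 chords/bar.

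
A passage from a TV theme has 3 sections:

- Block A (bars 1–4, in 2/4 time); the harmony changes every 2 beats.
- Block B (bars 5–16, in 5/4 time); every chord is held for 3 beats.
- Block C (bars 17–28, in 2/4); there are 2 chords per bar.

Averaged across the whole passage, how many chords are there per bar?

12/7 chords per bar

A: 4 bars of 2 beats is 8 beats; at 2 beats each that's 4 chords.
B: 12 bars of 5 beats is 60 beats; at 3 beats each that's 20 chords.
C: 12 bars of 2 beats is 24 beats; at 1 beat each that's 24 chords.
Overall: 48 chords over 28 bars → 48/28 = 12/7 chords per bar.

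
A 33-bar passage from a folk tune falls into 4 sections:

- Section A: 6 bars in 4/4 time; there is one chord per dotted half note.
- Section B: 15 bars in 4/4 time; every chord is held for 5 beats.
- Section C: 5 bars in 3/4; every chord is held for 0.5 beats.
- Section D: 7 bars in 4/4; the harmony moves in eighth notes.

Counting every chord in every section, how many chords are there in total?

A: 6·4 = 24 beats, 24/3 = 8 chords.
B: 15·4 = 60 beats, 60/5 = 12 chords.
C: 5·3 = 15 beats, 15/0.5 = 30 chords.
D: 7·4 = 28 beats, 28/0.5 = 56 chords.
Total: 8 + 12 + 30 + 56 = 106.

106 chords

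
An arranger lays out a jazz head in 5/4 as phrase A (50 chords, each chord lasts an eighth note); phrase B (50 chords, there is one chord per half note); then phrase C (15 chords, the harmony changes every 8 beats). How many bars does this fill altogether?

A: 50 × 0.5 = 25 beats = 5 bars.
B: 50 × 2 = 100 beats = 20 bars.
C: 15 × 8 = 120 beats = 24 bars.
Total: 5 + 20 + 24 = 49 bars.

49 bars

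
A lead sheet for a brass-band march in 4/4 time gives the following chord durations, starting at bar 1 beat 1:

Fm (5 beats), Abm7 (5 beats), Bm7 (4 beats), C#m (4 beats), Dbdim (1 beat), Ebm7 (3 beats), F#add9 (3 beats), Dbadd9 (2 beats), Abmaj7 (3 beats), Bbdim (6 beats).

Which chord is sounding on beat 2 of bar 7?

Dbadd9

Beat 2 of bar 7 is beat (7−1)×4 + 2 = 26 overall.
Running totals: Fm ends at 5, Abm7 ends at 10, Bm7 ends at 14, C#m ends at 18, Dbdim ends at 19, Ebm7 ends at 22, F#add9 ends at 25, Dbadd9 ends at 27.
Beat 26 falls within Dbadd9.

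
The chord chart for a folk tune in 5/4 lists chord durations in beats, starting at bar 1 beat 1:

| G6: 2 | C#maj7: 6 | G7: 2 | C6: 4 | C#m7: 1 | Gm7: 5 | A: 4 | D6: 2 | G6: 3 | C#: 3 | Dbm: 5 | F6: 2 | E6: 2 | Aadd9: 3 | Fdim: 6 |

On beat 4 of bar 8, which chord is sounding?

Beat 4 of bar 8 is beat (8−1)×5 + 4 = 39 overall.
Running totals: G6 ends at 2, C#maj7 ends at 8, G7 ends at 10, C6 ends at 14, C#m7 ends at 15, Gm7 ends at 20, A ends at 24, D6 ends at 26, G6 ends at 29, C# ends at 32, Dbm ends at 37, F6 ends at 39.
Beat 39 falls within F6.

F6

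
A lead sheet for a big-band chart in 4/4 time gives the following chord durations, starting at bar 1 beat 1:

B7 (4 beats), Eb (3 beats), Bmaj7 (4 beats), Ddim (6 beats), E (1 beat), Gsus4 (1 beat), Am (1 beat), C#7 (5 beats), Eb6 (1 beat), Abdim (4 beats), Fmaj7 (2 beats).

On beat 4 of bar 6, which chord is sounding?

Beat 4 of bar 6 is beat (6−1)×4 + 4 = 24 overall.
Running totals: B7 ends at 4, Eb ends at 7, Bmaj7 ends at 11, Ddim ends at 17, E ends at 18, Gsus4 ends at 19, Am ends at 20, C#7 ends at 25.
Beat 24 falls within C#7.

C#7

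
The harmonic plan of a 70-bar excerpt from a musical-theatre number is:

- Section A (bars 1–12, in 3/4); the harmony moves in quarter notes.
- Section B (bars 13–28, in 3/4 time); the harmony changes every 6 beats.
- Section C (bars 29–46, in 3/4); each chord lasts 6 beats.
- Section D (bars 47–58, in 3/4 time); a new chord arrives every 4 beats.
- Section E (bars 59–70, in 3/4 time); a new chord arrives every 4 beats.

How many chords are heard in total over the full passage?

71 chords

A: 12 bars × 3 beats = 36 beats; 1 beat/chord → 36 chords.
B: 16 bars × 3 beats = 48 beats; 6 beats/chord → 8 chords.
C: 18 bars × 3 beats = 54 beats; 6 beats/chord → 9 chords.
D: 12 bars × 3 beats = 36 beats; 4 beats/chord → 9 chords.
E: 12 bars × 3 beats = 36 beats; 4 beats/chord → 9 chords.
Total: 36 + 8 + 9 + 9 + 9 = 71.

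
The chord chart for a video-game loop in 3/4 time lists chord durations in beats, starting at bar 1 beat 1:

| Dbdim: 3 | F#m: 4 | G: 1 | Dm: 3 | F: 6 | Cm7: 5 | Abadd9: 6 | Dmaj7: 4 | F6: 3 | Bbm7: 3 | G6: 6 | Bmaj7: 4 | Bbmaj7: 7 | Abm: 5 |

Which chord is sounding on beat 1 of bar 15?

Beat 1 of bar 15 is beat (15−1)×3 + 1 = 43 overall.
Running totals: Dbdim ends at 3, F#m ends at 7, G ends at 8, Dm ends at 11, F ends at 17, Cm7 ends at 22, Abadd9 ends at 28, Dmaj7 ends at 32, F6 ends at 35, Bbm7 ends at 38, G6 ends at 44.
Beat 43 falls within G6.

G6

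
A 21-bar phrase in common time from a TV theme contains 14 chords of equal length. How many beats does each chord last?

21 bars × 4 beats/bar = 84 beats total.
84 beats ÷ 14 chords = 6 beats per chord.

6 beats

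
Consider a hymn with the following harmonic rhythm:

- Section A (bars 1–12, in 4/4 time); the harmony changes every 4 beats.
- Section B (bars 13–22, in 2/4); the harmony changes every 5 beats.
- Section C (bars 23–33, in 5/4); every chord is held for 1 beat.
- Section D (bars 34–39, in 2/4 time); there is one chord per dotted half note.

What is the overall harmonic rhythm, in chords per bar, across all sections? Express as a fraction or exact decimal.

A: 12 × 4 = 48 beats ÷ 4 = 12 chords.
B: 10 × 2 = 20 beats ÷ 5 = 4 chords.
C: 11 × 5 = 55 beats ÷ 1 = 55 chords.
D: 6 × 2 = 12 beats ÷ 3 = 4 chords.
Overall: 75 chords over 39 bars → 75/39 = 25/13 chords per bar.

25/13 chords per bar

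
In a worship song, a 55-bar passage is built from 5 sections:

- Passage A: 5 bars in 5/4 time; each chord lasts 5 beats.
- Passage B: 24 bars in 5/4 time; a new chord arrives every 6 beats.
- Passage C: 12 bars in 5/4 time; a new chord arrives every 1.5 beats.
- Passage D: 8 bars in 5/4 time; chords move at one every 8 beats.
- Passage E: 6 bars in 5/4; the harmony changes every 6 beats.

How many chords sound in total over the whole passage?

75 chords

A: 5·5 = 25 beats, 25/5 = 5 chords.
B: 24·5 = 120 beats, 120/6 = 20 chords.
C: 12·5 = 60 beats, 60/1.5 = 40 chords.
D: 8·5 = 40 beats, 40/8 = 5 chords.
E: 6·5 = 30 beats, 30/6 = 5 chords.
Total: 5 + 20 + 40 + 5 + 5 = 75.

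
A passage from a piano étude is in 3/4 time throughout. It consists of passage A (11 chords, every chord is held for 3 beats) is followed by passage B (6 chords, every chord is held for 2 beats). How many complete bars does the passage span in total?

A: 11 × 3 = 33 beats = 11 bars.
B: 6 × 2 = 12 beats = 4 bars.
Total: 11 + 4 = 15 bars.

15 bars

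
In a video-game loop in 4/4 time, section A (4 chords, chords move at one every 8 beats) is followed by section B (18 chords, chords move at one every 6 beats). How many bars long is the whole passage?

A: 4 × 8 = 32 beats = 8 bars.
B: 18 × 6 = 108 beats = 27 bars.
Total: 8 + 27 = 35 bars.

35 bars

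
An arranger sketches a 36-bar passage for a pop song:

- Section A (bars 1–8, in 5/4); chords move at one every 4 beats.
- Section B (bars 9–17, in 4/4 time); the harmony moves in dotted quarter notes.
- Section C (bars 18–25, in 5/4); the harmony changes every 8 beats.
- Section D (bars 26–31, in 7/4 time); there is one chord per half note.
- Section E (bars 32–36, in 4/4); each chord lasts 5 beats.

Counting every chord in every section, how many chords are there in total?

64 chords

A has 40 beats and chords last 4 each, so 10 chords.
B has 36 beats and chords last 1.5 each, so 24 chords.
C has 40 beats and chords last 8 each, so 5 chords.
D has 42 beats and chords last 2 each, so 21 chords.
E has 20 beats and chords last 5 each, so 4 chords.
Total: 10 + 24 + 5 + 21 + 4 = 64.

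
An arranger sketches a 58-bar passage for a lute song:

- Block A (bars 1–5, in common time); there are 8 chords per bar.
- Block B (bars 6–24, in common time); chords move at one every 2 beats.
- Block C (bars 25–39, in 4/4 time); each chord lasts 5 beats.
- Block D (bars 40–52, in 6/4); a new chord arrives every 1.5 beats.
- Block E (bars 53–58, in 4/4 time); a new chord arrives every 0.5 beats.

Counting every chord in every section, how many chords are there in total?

190 chords

A has 20 beats and chords last 0.5 each, so 40 chords.
B has 76 beats and chords last 2 each, so 38 chords.
C has 60 beats and chords last 5 each, so 12 chords.
D has 78 beats and chords last 1.5 each, so 52 chords.
E has 24 beats and chords last 0.5 each, so 48 chords.
Total: 40 + 38 + 12 + 52 + 48 = 190.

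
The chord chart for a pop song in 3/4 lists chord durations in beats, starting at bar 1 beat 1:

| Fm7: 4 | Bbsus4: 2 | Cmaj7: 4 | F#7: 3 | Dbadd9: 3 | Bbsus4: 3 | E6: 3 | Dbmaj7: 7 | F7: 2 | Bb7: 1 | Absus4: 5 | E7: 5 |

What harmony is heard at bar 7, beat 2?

E6

Beat 2 of bar 7 is beat (7−1)×3 + 2 = 20 overall.
Running totals: Fm7 ends at 4, Bbsus4 ends at 6, Cmaj7 ends at 10, F#7 ends at 13, Dbadd9 ends at 16, Bbsus4 ends at 19, E6 ends at 22.
Beat 20 falls within E6.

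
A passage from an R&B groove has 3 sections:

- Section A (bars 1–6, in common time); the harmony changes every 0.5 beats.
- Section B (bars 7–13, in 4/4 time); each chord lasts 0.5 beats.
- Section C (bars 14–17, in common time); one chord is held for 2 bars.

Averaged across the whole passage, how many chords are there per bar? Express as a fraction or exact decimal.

A: 6 × 4 = 24 beats ÷ 0.5 = 48 chords.
B: 7 × 4 = 28 beats ÷ 0.5 = 56 chords.
C: 4 × 4 = 16 beats ÷ 8 = 2 chords.
Overall: 106 chords over 17 bars → 106/17 = 106/17 chords per bar.

106/17 chords per bar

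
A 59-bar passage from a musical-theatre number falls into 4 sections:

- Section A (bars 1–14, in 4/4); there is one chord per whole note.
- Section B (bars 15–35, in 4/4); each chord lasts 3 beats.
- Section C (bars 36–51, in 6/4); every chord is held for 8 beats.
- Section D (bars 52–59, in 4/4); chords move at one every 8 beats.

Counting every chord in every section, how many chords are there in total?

58 chords

A: 14·4 = 56 beats, 56/4 = 14 chords.
B: 21·4 = 84 beats, 84/3 = 28 chords.
C: 16·6 = 96 beats, 96/8 = 12 chords.
D: 8·4 = 32 beats, 32/8 = 4 chords.
Total: 14 + 28 + 12 + 4 = 58.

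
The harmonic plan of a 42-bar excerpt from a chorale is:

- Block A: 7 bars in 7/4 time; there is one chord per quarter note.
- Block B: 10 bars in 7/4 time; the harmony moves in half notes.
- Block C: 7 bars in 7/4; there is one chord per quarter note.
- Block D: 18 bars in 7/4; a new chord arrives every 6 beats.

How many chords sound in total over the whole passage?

A: 7 bars × 7 beats = 49 beats; 1 beat/chord → 49 chords.
B: 10 bars × 7 beats = 70 beats; 2 beats/chord → 35 chords.
C: 7 bars × 7 beats = 49 beats; 1 beat/chord → 49 chords.
D: 18 bars × 7 beats = 126 beats; 6 beats/chord → 21 chords.
Total: 49 + 35 + 49 + 21 = 154.

154 chords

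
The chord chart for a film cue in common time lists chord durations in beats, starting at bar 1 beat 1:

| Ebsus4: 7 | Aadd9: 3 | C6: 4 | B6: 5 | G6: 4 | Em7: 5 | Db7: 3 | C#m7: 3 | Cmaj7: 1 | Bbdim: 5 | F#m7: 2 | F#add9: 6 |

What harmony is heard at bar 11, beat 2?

Beat 2 of bar 11 is beat (11−1)×4 + 2 = 42 overall.
Running totals: Ebsus4 ends at 7, Aadd9 ends at 10, C6 ends at 14, B6 ends at 19, G6 ends at 23, Em7 ends at 28, Db7 ends at 31, C#m7 ends at 34, Cmaj7 ends at 35, Bbdim ends at 40, F#m7 ends at 42.
Beat 42 falls within F#m7.

F#m7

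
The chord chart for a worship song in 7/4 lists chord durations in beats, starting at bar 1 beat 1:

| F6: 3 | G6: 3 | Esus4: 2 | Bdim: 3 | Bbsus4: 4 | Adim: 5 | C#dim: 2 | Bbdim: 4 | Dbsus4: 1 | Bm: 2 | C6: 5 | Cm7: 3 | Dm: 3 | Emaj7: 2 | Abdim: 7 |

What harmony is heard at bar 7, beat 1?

Abdim

Beat 1 of bar 7 is beat (7−1)×7 + 1 = 43 overall.
Running totals: F6 ends at 3, G6 ends at 6, Esus4 ends at 8, Bdim ends at 11, Bbsus4 ends at 15, Adim ends at 20, C#dim ends at 22, Bbdim ends at 26, Dbsus4 ends at 27, Bm ends at 29, C6 ends at 34, Cm7 ends at 37, Dm ends at 40, Emaj7 ends at 42, Abdim ends at 49.
Beat 43 falls within Abdim.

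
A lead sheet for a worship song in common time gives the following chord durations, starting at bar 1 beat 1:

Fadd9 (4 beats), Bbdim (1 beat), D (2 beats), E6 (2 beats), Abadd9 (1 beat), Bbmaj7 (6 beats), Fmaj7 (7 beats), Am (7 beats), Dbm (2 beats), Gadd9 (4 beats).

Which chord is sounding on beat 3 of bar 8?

Beat 3 of bar 8 is beat (8−1)×4 + 3 = 31 overall.
Running totals: Fadd9 ends at 4, Bbdim ends at 5, D ends at 7, E6 ends at 9, Abadd9 ends at 10, Bbmaj7 ends at 16, Fmaj7 ends at 23, Am ends at 30, Dbm ends at 32.
Beat 31 falls within Dbm.

Dbm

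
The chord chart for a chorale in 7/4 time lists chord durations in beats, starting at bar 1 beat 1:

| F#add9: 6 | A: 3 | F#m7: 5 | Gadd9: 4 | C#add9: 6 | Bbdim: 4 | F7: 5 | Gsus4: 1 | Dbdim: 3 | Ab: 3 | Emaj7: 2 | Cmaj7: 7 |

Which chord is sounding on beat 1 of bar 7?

Beat 1 of bar 7 is beat (7−1)×7 + 1 = 43 overall.
Running totals: F#add9 ends at 6, A ends at 9, F#m7 ends at 14, Gadd9 ends at 18, C#add9 ends at 24, Bbdim ends at 28, F7 ends at 33, Gsus4 ends at 34, Dbdim ends at 37, Ab ends at 40, Emaj7 ends at 42, Cmaj7 ends at 49.
Beat 43 falls within Cmaj7.

Cmaj7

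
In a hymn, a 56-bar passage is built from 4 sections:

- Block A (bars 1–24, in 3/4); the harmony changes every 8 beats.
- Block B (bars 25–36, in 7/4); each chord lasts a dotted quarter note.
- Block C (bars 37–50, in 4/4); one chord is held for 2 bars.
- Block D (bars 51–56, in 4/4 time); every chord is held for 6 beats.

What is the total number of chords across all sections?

76 chords

A: 24 bars × 3 beats = 72 beats; 8 beats/chord → 9 chords.
B: 12 bars × 7 beats = 84 beats; 1.5 beats/chord → 56 chords.
C: 14 bars × 4 beats = 56 beats; 8 beats/chord → 7 chords.
D: 6 bars × 4 beats = 24 beats; 6 beats/chord → 4 chords.
Total: 9 + 56 + 7 + 4 = 76.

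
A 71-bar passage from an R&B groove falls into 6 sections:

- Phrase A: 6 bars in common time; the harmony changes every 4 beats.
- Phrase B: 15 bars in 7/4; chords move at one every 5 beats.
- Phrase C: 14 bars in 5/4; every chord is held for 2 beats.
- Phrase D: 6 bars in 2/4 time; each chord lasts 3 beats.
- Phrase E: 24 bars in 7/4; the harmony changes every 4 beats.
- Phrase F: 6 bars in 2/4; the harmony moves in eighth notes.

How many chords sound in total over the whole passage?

132 chords

A: 6·4 = 24 beats, 24/4 = 6 chords.
B: 15·7 = 105 beats, 105/5 = 21 chords.
C: 14·5 = 70 beats, 70/2 = 35 chords.
D: 6·2 = 12 beats, 12/3 = 4 chords.
E: 24·7 = 168 beats, 168/4 = 42 chords.
F: 6·2 = 12 beats, 12/0.5 = 24 chords.
Total: 6 + 21 + 35 + 4 + 42 + 24 = 132.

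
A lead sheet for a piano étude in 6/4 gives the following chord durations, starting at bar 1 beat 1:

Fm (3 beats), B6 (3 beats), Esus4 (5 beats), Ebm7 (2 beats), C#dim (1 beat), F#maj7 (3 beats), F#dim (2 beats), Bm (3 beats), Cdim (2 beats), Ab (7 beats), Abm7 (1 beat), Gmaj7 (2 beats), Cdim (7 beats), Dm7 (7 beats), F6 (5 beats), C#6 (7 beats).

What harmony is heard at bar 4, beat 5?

Cdim

Beat 5 of bar 4 is beat (4−1)×6 + 5 = 23 overall.
Running totals: Fm ends at 3, B6 ends at 6, Esus4 ends at 11, Ebm7 ends at 13, C#dim ends at 14, F#maj7 ends at 17, F#dim ends at 19, Bm ends at 22, Cdim ends at 24.
Beat 23 falls within Cdim.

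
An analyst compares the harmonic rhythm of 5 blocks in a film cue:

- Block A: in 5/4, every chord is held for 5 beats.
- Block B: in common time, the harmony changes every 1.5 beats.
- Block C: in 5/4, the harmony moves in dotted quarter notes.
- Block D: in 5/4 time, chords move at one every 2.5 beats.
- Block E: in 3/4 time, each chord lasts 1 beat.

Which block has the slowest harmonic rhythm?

Block A

A: 5 beats/bar ÷ 5 beats/chord = 1 chord/bar.
B: 4 beats/bar ÷ 1.5 beats/chord = 8/3 chords/bar.
C: 5 beats/bar ÷ 1.5 beats/chord = 10/3 chords/bar.
D: 5 beats/bar ÷ 2.5 beats/chord = 2 chords/bar.
E: 3 beats/bar ÷ 1 beat/chord = 3 chords/bar.
Slowest is A at 1 chords/bar.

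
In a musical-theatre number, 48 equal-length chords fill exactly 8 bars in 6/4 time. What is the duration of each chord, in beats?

8 bars × 6 beats/bar = 48 beats total.
48 beats ÷ 48 chords = 1 beats per chord.
(That is a quarter note.)

1 beat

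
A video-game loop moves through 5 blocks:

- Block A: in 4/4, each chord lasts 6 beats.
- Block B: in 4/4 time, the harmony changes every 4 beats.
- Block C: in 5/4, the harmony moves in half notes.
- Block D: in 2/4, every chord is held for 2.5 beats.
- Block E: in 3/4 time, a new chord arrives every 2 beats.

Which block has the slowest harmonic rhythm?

A: each chord is 6 beats in 4/4, so 2/3 per bar.
B: each chord is 4 beats in 4/4, so 1 per bar.
C: each chord is 2 beats in 5/4, so 2.5 per bar.
D: each chord is 2.5 beats in 2/4, so 0.8 per bar.
E: each chord is 2 beats in 3/4, so 1.5 per bar.
Slowest is A at 2/3 chords/bar.

Block A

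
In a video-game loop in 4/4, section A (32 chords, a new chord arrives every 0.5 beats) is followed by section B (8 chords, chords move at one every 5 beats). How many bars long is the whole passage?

14 bars

A: 32 × 0.5 = 16 beats = 4 bars.
B: 8 × 5 = 40 beats = 10 bars.
Total: 4 + 10 = 14 bars.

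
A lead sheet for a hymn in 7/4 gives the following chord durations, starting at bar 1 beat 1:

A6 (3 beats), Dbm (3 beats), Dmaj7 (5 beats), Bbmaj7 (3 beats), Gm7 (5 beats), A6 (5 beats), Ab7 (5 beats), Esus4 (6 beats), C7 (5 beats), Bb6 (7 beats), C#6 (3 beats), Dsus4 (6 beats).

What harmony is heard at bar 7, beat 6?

Beat 6 of bar 7 is beat (7−1)×7 + 6 = 48 overall.
Running totals: A6 ends at 3, Dbm ends at 6, Dmaj7 ends at 11, Bbmaj7 ends at 14, Gm7 ends at 19, A6 ends at 24, Ab7 ends at 29, Esus4 ends at 35, C7 ends at 40, Bb6 ends at 47, C#6 ends at 50.
Beat 48 falls within C#6.

C#6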